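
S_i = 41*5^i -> [41, 205, 1025, 5125, 25625]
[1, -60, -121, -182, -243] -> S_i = 1 + -61*i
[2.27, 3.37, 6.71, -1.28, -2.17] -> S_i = Random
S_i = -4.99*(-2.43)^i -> [-4.99, 12.13, -29.47, 71.6, -173.99]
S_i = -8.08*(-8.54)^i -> [-8.08, 69.0, -589.29, 5032.51, -42977.67]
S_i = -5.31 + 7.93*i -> [-5.31, 2.62, 10.55, 18.48, 26.41]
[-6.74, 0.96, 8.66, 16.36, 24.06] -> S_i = -6.74 + 7.70*i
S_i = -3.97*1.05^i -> [-3.97, -4.17, -4.38, -4.6, -4.83]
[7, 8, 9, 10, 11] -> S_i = 7 + 1*i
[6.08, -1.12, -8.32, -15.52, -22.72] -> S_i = 6.08 + -7.20*i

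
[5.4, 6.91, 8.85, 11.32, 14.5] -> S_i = 5.40*1.28^i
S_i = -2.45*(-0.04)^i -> [-2.45, 0.1, -0.0, 0.0, -0.0]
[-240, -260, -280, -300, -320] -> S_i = -240 + -20*i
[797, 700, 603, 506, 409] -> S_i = 797 + -97*i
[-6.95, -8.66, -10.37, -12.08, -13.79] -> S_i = -6.95 + -1.71*i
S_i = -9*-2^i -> [-9, 18, -36, 72, -144]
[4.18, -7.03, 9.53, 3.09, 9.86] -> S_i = Random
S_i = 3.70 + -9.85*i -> [3.7, -6.15, -16.0, -25.85, -35.7]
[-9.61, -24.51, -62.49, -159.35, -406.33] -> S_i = -9.61*2.55^i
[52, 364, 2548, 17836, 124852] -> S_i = 52*7^i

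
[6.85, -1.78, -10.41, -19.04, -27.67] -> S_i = 6.85 + -8.63*i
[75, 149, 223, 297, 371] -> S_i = 75 + 74*i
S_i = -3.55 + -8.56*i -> [-3.55, -12.11, -20.67, -29.23, -37.79]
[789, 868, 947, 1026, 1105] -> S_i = 789 + 79*i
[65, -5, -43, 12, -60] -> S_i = Random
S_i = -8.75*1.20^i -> [-8.75, -10.5, -12.6, -15.12, -18.14]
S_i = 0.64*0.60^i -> [0.64, 0.38, 0.23, 0.14, 0.08]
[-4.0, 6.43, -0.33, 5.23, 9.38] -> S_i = Random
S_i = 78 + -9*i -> [78, 69, 60, 51, 42]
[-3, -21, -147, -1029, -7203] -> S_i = -3*7^i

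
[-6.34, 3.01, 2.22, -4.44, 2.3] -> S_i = Random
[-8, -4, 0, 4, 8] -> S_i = -8 + 4*i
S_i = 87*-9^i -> [87, -783, 7047, -63423, 570807]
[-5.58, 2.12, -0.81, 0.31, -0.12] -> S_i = -5.58*(-0.38)^i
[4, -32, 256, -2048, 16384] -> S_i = 4*-8^i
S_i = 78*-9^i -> [78, -702, 6318, -56862, 511758]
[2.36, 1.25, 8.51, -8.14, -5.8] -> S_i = Random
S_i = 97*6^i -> [97, 582, 3492, 20952, 125712]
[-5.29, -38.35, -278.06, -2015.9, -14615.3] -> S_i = -5.29*7.25^i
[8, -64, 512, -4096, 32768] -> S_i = 8*-8^i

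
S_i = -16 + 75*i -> [-16, 59, 134, 209, 284]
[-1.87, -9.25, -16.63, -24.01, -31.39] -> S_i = -1.87 + -7.38*i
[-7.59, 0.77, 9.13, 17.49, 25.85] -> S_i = -7.59 + 8.36*i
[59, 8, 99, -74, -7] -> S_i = Random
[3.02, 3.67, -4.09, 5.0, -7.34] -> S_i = Random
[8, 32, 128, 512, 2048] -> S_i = 8*4^i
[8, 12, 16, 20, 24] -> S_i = 8 + 4*i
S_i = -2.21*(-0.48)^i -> [-2.21, 1.06, -0.51, 0.24, -0.12]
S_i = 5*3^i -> [5, 15, 45, 135, 405]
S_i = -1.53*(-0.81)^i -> [-1.53, 1.24, -1.0, 0.81, -0.66]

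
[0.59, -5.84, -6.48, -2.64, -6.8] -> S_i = Random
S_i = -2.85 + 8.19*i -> [-2.85, 5.34, 13.53, 21.72, 29.91]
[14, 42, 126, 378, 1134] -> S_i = 14*3^i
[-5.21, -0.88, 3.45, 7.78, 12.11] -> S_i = -5.21 + 4.33*i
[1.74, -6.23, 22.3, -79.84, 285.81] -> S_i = 1.74*(-3.58)^i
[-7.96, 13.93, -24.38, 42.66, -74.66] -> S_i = -7.96*(-1.75)^i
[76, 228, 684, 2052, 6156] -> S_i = 76*3^i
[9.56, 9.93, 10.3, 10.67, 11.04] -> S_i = 9.56 + 0.37*i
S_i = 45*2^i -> [45, 90, 180, 360, 720]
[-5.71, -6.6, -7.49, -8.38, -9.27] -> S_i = -5.71 + -0.89*i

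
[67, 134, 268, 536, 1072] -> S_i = 67*2^i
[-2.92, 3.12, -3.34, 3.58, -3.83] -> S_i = -2.92*(-1.07)^i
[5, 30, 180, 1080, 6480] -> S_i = 5*6^i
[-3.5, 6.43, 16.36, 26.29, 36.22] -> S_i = -3.50 + 9.93*i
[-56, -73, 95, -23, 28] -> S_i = Random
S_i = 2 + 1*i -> [2, 3, 4, 5, 6]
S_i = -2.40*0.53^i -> [-2.4, -1.27, -0.67, -0.36, -0.19]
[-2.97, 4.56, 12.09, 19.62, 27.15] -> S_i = -2.97 + 7.53*i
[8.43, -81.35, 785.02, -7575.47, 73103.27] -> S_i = 8.43*(-9.65)^i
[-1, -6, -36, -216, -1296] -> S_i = -1*6^i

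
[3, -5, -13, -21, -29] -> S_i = 3 + -8*i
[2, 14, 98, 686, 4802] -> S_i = 2*7^i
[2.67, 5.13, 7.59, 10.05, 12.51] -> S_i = 2.67 + 2.46*i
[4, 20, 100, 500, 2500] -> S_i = 4*5^i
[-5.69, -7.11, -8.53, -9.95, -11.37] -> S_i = -5.69 + -1.42*i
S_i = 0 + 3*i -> [0, 3, 6, 9, 12]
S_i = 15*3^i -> [15, 45, 135, 405, 1215]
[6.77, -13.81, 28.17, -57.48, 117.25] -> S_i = 6.77*(-2.04)^i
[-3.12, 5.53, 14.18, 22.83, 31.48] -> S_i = -3.12 + 8.65*i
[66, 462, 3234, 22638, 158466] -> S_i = 66*7^i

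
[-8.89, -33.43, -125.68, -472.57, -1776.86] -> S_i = -8.89*3.76^i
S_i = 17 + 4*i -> [17, 21, 25, 29, 33]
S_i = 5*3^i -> [5, 15, 45, 135, 405]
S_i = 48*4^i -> [48, 192, 768, 3072, 12288]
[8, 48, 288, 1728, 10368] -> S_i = 8*6^i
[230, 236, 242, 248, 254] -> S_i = 230 + 6*i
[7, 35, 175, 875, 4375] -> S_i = 7*5^i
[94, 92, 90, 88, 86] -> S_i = 94 + -2*i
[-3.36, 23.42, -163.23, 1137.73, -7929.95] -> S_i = -3.36*(-6.97)^i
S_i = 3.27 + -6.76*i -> [3.27, -3.49, -10.25, -17.01, -23.77]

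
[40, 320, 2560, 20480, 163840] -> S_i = 40*8^i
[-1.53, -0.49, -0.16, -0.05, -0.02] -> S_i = -1.53*0.32^i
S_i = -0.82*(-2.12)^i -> [-0.82, 1.74, -3.69, 7.81, -16.56]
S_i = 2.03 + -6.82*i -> [2.03, -4.79, -11.61, -18.43, -25.25]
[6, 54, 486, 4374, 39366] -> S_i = 6*9^i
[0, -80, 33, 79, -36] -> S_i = Random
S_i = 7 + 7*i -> [7, 14, 21, 28, 35]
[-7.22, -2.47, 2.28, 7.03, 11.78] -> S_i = -7.22 + 4.75*i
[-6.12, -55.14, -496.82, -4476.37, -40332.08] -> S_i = -6.12*9.01^i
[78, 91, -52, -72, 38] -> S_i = Random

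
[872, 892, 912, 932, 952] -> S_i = 872 + 20*i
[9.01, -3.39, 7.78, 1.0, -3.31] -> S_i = Random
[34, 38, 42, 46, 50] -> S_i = 34 + 4*i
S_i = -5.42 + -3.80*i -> [-5.42, -9.22, -13.02, -16.82, -20.62]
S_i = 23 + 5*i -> [23, 28, 33, 38, 43]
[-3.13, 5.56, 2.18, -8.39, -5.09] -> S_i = Random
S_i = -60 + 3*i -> [-60, -57, -54, -51, -48]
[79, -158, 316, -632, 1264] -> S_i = 79*-2^i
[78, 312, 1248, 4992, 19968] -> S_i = 78*4^i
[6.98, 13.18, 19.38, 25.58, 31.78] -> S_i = 6.98 + 6.20*i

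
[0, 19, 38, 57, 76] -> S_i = 0 + 19*i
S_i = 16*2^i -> [16, 32, 64, 128, 256]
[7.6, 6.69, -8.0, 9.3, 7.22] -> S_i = Random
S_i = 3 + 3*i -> [3, 6, 9, 12, 15]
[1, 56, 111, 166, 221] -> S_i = 1 + 55*i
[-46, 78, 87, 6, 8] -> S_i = Random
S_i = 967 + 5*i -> [967, 972, 977, 982, 987]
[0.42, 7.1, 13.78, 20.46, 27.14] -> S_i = 0.42 + 6.68*i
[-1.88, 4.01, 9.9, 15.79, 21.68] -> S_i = -1.88 + 5.89*i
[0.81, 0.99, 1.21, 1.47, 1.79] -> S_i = 0.81*1.22^i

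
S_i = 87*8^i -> [87, 696, 5568, 44544, 356352]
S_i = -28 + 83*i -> [-28, 55, 138, 221, 304]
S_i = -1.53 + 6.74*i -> [-1.53, 5.21, 11.95, 18.69, 25.43]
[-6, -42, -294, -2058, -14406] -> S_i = -6*7^i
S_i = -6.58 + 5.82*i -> [-6.58, -0.76, 5.06, 10.88, 16.7]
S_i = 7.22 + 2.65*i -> [7.22, 9.87, 12.52, 15.17, 17.82]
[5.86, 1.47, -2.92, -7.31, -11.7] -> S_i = 5.86 + -4.39*i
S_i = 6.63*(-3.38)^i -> [6.63, -22.41, 75.74, -256.01, 865.33]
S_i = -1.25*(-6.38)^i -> [-1.25, 7.98, -50.88, 324.62, -2071.06]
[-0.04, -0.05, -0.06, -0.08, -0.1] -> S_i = -0.04*1.25^i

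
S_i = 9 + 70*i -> [9, 79, 149, 219, 289]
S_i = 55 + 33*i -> [55, 88, 121, 154, 187]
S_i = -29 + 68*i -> [-29, 39, 107, 175, 243]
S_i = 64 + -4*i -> [64, 60, 56, 52, 48]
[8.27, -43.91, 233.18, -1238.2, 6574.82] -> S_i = 8.27*(-5.31)^i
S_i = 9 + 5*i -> [9, 14, 19, 24, 29]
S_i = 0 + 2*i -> [0, 2, 4, 6, 8]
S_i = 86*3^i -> [86, 258, 774, 2322, 6966]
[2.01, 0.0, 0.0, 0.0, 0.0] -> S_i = 2.01*0.00^i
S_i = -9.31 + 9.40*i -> [-9.31, 0.09, 9.49, 18.89, 28.29]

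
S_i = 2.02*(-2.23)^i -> [2.02, -4.5, 10.05, -22.4, 49.95]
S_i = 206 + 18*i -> [206, 224, 242, 260, 278]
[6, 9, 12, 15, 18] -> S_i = 6 + 3*i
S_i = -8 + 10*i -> [-8, 2, 12, 22, 32]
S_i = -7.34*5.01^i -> [-7.34, -36.77, -184.23, -923.02, -4624.31]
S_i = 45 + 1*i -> [45, 46, 47, 48, 49]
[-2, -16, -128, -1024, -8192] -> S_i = -2*8^i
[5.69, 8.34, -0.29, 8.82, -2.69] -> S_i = Random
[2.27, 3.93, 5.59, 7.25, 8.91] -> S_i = 2.27 + 1.66*i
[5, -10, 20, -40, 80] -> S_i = 5*-2^i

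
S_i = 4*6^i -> [4, 24, 144, 864, 5184]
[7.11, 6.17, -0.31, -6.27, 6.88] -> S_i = Random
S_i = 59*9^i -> [59, 531, 4779, 43011, 387099]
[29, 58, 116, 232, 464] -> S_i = 29*2^i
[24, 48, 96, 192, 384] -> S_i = 24*2^i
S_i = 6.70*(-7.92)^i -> [6.7, -53.06, 420.27, -3328.51, 26361.83]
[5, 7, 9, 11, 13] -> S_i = 5 + 2*i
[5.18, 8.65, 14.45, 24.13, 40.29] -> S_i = 5.18*1.67^i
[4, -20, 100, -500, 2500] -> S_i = 4*-5^i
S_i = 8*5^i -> [8, 40, 200, 1000, 5000]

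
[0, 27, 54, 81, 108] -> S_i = 0 + 27*i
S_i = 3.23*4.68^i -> [3.23, 15.12, 70.74, 331.09, 1549.48]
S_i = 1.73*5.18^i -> [1.73, 8.96, 46.42, 240.46, 1245.56]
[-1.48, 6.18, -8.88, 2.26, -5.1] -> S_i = Random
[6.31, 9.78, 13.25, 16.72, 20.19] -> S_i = 6.31 + 3.47*i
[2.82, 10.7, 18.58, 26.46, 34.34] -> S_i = 2.82 + 7.88*i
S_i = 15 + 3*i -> [15, 18, 21, 24, 27]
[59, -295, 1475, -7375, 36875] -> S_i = 59*-5^i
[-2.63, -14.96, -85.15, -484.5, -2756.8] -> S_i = -2.63*5.69^i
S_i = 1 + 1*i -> [1, 2, 3, 4, 5]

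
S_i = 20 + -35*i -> [20, -15, -50, -85, -120]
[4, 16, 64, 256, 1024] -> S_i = 4*4^i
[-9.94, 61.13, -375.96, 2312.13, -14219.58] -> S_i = -9.94*(-6.15)^i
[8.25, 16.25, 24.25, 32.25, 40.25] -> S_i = 8.25 + 8.00*i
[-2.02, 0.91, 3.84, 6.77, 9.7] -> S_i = -2.02 + 2.93*i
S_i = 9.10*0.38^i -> [9.1, 3.46, 1.31, 0.5, 0.19]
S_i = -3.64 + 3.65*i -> [-3.64, 0.01, 3.66, 7.31, 10.96]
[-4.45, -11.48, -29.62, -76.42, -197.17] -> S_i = -4.45*2.58^i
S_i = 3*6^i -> [3, 18, 108, 648, 3888]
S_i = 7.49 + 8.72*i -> [7.49, 16.21, 24.93, 33.65, 42.37]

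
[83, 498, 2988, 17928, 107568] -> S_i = 83*6^i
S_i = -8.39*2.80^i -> [-8.39, -23.49, -65.78, -184.18, -515.7]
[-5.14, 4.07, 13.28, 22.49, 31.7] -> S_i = -5.14 + 9.21*i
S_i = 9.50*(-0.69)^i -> [9.5, -6.56, 4.52, -3.12, 2.15]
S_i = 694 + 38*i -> [694, 732, 770, 808, 846]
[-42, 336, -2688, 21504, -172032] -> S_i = -42*-8^i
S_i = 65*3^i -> [65, 195, 585, 1755, 5265]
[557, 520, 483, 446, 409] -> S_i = 557 + -37*i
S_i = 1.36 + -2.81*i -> [1.36, -1.45, -4.26, -7.07, -9.88]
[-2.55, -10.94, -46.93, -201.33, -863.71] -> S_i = -2.55*4.29^i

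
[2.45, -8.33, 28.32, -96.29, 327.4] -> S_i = 2.45*(-3.40)^i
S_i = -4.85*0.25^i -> [-4.85, -1.21, -0.3, -0.08, -0.02]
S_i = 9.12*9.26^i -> [9.12, 84.45, 782.02, 7241.49, 67056.18]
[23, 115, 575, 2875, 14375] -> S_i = 23*5^i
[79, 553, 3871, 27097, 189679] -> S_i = 79*7^i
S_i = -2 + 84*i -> [-2, 82, 166, 250, 334]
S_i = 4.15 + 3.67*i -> [4.15, 7.82, 11.49, 15.16, 18.83]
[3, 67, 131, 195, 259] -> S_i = 3 + 64*i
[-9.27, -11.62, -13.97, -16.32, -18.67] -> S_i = -9.27 + -2.35*i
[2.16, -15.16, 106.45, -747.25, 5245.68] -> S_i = 2.16*(-7.02)^i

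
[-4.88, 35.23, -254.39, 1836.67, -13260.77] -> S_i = -4.88*(-7.22)^i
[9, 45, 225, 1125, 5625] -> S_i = 9*5^i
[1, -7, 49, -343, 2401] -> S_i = 1*-7^i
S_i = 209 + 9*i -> [209, 218, 227, 236, 245]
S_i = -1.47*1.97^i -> [-1.47, -2.9, -5.7, -11.24, -22.14]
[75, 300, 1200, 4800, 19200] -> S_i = 75*4^i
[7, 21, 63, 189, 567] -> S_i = 7*3^i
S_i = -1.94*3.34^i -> [-1.94, -6.48, -21.64, -72.28, -241.43]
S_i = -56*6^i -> [-56, -336, -2016, -12096, -72576]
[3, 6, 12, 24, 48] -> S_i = 3*2^i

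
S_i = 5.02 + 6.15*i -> [5.02, 11.17, 17.32, 23.47, 29.62]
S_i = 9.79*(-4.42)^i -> [9.79, -43.27, 191.26, -845.38, 3736.56]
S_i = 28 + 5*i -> [28, 33, 38, 43, 48]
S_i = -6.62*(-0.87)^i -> [-6.62, 5.76, -5.01, 4.36, -3.79]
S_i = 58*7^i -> [58, 406, 2842, 19894, 139258]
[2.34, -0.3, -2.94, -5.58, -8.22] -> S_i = 2.34 + -2.64*i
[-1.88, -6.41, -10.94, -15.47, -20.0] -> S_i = -1.88 + -4.53*i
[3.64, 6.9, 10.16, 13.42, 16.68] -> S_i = 3.64 + 3.26*i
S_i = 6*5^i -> [6, 30, 150, 750, 3750]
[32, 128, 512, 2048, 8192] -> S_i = 32*4^i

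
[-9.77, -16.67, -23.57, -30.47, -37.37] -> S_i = -9.77 + -6.90*i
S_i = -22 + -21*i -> [-22, -43, -64, -85, -106]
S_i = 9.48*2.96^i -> [9.48, 28.06, 83.06, 245.86, 727.74]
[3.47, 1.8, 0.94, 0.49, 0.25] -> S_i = 3.47*0.52^i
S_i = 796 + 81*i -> [796, 877, 958, 1039, 1120]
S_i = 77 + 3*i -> [77, 80, 83, 86, 89]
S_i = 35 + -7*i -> [35, 28, 21, 14, 7]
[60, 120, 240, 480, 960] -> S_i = 60*2^i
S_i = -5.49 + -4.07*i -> [-5.49, -9.56, -13.63, -17.7, -21.77]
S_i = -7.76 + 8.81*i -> [-7.76, 1.05, 9.86, 18.67, 27.48]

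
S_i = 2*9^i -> [2, 18, 162, 1458, 13122]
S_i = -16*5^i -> [-16, -80, -400, -2000, -10000]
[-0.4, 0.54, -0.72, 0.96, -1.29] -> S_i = -0.40*(-1.34)^i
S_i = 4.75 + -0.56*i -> [4.75, 4.19, 3.63, 3.07, 2.51]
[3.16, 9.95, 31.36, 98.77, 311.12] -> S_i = 3.16*3.15^i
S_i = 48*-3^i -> [48, -144, 432, -1296, 3888]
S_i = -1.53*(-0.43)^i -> [-1.53, 0.66, -0.28, 0.12, -0.05]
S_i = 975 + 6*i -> [975, 981, 987, 993, 999]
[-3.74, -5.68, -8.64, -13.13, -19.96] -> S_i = -3.74*1.52^i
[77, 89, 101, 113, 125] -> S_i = 77 + 12*i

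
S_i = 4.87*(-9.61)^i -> [4.87, -46.8, 449.75, -4322.14, 41535.79]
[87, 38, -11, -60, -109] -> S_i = 87 + -49*i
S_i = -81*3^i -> [-81, -243, -729, -2187, -6561]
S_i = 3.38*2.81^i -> [3.38, 9.5, 26.69, 75.0, 210.74]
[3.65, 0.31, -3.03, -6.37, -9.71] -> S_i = 3.65 + -3.34*i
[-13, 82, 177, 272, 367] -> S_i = -13 + 95*i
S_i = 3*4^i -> [3, 12, 48, 192, 768]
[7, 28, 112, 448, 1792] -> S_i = 7*4^i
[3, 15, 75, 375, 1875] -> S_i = 3*5^i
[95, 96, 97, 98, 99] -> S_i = 95 + 1*i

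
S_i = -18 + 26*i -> [-18, 8, 34, 60, 86]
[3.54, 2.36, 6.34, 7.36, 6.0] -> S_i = Random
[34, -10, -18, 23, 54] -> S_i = Random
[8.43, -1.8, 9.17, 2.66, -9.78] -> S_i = Random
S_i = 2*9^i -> [2, 18, 162, 1458, 13122]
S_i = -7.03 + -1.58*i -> [-7.03, -8.61, -10.19, -11.77, -13.35]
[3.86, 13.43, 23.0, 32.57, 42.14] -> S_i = 3.86 + 9.57*i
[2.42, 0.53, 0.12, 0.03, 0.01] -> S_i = 2.42*0.22^i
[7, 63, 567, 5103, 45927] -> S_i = 7*9^i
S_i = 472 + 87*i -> [472, 559, 646, 733, 820]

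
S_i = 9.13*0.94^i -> [9.13, 8.58, 8.07, 7.58, 7.13]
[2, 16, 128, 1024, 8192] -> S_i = 2*8^i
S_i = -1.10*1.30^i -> [-1.1, -1.43, -1.86, -2.42, -3.14]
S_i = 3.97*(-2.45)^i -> [3.97, -9.73, 23.83, -58.38, 143.04]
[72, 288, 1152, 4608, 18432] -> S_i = 72*4^i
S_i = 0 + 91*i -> [0, 91, 182, 273, 364]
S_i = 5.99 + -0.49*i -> [5.99, 5.5, 5.01, 4.52, 4.03]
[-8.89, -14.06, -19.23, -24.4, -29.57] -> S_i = -8.89 + -5.17*i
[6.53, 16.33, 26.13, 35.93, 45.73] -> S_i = 6.53 + 9.80*i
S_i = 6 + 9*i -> [6, 15, 24, 33, 42]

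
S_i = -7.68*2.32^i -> [-7.68, -17.82, -41.34, -95.9, -222.49]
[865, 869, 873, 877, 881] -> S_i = 865 + 4*i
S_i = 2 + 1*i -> [2, 3, 4, 5, 6]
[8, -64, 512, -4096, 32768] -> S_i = 8*-8^i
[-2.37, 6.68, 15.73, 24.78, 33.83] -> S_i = -2.37 + 9.05*i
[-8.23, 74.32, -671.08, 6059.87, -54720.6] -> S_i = -8.23*(-9.03)^i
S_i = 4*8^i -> [4, 32, 256, 2048, 16384]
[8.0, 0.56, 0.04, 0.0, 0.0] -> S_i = 8.00*0.07^i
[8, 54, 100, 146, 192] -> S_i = 8 + 46*i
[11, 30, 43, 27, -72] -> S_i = Random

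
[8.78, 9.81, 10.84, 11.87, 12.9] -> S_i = 8.78 + 1.03*i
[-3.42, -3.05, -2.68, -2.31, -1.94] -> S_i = -3.42 + 0.37*i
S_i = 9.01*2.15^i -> [9.01, 19.37, 41.65, 89.54, 192.52]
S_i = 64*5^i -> [64, 320, 1600, 8000, 40000]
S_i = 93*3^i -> [93, 279, 837, 2511, 7533]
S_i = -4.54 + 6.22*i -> [-4.54, 1.68, 7.9, 14.12, 20.34]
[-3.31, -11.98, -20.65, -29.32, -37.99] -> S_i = -3.31 + -8.67*i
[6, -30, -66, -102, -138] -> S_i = 6 + -36*i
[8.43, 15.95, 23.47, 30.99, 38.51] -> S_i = 8.43 + 7.52*i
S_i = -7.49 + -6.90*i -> [-7.49, -14.39, -21.29, -28.19, -35.09]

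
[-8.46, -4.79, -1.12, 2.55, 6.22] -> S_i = -8.46 + 3.67*i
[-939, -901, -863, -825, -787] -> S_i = -939 + 38*i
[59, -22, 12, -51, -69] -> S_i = Random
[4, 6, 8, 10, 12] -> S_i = 4 + 2*i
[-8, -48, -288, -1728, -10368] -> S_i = -8*6^i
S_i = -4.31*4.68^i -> [-4.31, -20.17, -94.4, -441.79, -2067.57]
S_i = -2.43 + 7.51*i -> [-2.43, 5.08, 12.59, 20.1, 27.61]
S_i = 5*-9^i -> [5, -45, 405, -3645, 32805]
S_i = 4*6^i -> [4, 24, 144, 864, 5184]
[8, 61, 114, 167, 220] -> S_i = 8 + 53*i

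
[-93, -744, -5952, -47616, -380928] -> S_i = -93*8^i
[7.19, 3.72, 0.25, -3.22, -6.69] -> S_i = 7.19 + -3.47*i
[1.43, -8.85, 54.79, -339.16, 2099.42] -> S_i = 1.43*(-6.19)^i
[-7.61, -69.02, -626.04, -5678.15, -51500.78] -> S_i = -7.61*9.07^i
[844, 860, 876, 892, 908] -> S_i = 844 + 16*i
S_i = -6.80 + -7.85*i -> [-6.8, -14.65, -22.5, -30.35, -38.2]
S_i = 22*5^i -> [22, 110, 550, 2750, 13750]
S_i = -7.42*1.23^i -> [-7.42, -9.13, -11.23, -13.81, -16.98]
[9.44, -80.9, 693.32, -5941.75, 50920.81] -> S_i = 9.44*(-8.57)^i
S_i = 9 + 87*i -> [9, 96, 183, 270, 357]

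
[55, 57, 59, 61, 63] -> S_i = 55 + 2*i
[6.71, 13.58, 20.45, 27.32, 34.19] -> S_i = 6.71 + 6.87*i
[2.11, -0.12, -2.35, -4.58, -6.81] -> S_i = 2.11 + -2.23*i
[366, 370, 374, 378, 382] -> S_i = 366 + 4*i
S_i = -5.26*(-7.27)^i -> [-5.26, 38.24, -278.01, 2021.11, -14693.44]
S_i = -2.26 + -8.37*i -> [-2.26, -10.63, -19.0, -27.37, -35.74]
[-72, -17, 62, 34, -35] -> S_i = Random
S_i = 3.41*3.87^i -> [3.41, 13.2, 51.07, 197.65, 764.89]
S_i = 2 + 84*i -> [2, 86, 170, 254, 338]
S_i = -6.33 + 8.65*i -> [-6.33, 2.32, 10.97, 19.62, 28.27]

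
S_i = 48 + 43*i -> [48, 91, 134, 177, 220]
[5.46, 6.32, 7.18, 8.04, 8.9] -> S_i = 5.46 + 0.86*i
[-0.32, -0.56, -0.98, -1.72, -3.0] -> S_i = -0.32*1.75^i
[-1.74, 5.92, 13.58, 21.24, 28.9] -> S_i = -1.74 + 7.66*i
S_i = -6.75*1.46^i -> [-6.75, -9.86, -14.39, -21.01, -30.67]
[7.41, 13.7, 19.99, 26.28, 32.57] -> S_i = 7.41 + 6.29*i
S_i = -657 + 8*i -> [-657, -649, -641, -633, -625]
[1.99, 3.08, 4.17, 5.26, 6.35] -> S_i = 1.99 + 1.09*i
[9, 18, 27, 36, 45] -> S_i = 9 + 9*i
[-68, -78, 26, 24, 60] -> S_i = Random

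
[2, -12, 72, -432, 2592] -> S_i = 2*-6^i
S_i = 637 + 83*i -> [637, 720, 803, 886, 969]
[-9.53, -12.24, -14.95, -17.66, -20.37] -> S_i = -9.53 + -2.71*i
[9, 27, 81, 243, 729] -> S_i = 9*3^i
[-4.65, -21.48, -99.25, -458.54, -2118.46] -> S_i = -4.65*4.62^i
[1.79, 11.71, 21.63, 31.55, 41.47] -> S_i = 1.79 + 9.92*i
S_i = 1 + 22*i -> [1, 23, 45, 67, 89]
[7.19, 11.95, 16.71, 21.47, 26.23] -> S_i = 7.19 + 4.76*i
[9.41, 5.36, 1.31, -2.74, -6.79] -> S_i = 9.41 + -4.05*i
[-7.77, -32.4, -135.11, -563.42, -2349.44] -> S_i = -7.77*4.17^i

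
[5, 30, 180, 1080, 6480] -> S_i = 5*6^i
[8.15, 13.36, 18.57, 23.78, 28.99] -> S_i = 8.15 + 5.21*i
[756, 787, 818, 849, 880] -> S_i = 756 + 31*i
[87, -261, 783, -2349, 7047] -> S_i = 87*-3^i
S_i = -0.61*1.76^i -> [-0.61, -1.07, -1.89, -3.33, -5.85]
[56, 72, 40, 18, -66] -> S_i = Random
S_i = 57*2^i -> [57, 114, 228, 456, 912]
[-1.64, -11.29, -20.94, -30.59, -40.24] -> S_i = -1.64 + -9.65*i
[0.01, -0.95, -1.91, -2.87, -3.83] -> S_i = 0.01 + -0.96*i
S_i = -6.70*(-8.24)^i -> [-6.7, 55.21, -454.91, 3748.49, -30887.56]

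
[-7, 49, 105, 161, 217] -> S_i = -7 + 56*i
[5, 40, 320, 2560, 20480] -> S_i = 5*8^i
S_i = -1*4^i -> [-1, -4, -16, -64, -256]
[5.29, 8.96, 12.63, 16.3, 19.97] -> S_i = 5.29 + 3.67*i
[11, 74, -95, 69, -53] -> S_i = Random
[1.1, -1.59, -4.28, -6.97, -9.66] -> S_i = 1.10 + -2.69*i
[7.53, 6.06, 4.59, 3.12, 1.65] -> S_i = 7.53 + -1.47*i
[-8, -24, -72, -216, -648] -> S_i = -8*3^i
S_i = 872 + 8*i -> [872, 880, 888, 896, 904]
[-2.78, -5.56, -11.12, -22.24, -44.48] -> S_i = -2.78*2.00^i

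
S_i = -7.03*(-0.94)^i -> [-7.03, 6.61, -6.21, 5.84, -5.49]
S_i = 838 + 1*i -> [838, 839, 840, 841, 842]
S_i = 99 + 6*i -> [99, 105, 111, 117, 123]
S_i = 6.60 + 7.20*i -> [6.6, 13.8, 21.0, 28.2, 35.4]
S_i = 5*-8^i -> [5, -40, 320, -2560, 20480]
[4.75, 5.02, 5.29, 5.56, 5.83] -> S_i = 4.75 + 0.27*i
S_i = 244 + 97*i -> [244, 341, 438, 535, 632]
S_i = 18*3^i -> [18, 54, 162, 486, 1458]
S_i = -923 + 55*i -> [-923, -868, -813, -758, -703]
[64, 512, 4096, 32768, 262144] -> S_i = 64*8^i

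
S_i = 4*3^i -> [4, 12, 36, 108, 324]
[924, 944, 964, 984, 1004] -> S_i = 924 + 20*i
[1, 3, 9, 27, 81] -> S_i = 1*3^i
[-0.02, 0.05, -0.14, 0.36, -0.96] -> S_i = -0.02*(-2.63)^i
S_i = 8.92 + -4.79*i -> [8.92, 4.13, -0.66, -5.45, -10.24]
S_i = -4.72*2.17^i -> [-4.72, -10.24, -22.23, -48.23, -104.66]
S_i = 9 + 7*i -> [9, 16, 23, 30, 37]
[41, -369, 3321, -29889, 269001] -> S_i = 41*-9^i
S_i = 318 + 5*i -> [318, 323, 328, 333, 338]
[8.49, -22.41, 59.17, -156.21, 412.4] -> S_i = 8.49*(-2.64)^i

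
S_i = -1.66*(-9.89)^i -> [-1.66, 16.42, -162.37, 1605.82, -15881.56]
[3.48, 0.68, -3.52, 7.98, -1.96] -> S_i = Random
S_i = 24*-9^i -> [24, -216, 1944, -17496, 157464]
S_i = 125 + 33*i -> [125, 158, 191, 224, 257]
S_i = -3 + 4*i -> [-3, 1, 5, 9, 13]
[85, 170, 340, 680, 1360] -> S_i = 85*2^i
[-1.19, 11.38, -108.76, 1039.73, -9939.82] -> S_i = -1.19*(-9.56)^i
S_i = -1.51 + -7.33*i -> [-1.51, -8.84, -16.17, -23.5, -30.83]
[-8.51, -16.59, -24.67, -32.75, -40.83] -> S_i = -8.51 + -8.08*i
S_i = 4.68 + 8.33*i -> [4.68, 13.01, 21.34, 29.67, 38.0]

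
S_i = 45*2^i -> [45, 90, 180, 360, 720]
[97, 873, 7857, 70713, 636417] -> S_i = 97*9^i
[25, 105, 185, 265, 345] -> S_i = 25 + 80*i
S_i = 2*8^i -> [2, 16, 128, 1024, 8192]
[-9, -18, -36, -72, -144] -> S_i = -9*2^i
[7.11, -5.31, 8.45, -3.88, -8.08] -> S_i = Random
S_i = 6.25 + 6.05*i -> [6.25, 12.3, 18.35, 24.4, 30.45]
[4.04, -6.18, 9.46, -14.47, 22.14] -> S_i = 4.04*(-1.53)^i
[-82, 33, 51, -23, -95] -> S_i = Random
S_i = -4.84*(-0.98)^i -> [-4.84, 4.74, -4.65, 4.56, -4.46]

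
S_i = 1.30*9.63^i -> [1.3, 12.52, 120.56, 1160.97, 11180.17]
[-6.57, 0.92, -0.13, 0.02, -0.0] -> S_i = -6.57*(-0.14)^i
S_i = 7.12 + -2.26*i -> [7.12, 4.86, 2.6, 0.34, -1.92]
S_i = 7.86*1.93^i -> [7.86, 15.17, 29.28, 56.51, 109.06]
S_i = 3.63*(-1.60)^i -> [3.63, -5.81, 9.29, -14.87, 23.79]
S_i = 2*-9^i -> [2, -18, 162, -1458, 13122]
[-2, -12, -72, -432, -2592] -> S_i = -2*6^i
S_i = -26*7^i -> [-26, -182, -1274, -8918, -62426]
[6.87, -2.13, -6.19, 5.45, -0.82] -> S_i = Random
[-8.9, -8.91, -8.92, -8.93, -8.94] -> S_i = -8.90 + -0.01*i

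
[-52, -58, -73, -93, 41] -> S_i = Random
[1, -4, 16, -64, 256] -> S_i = 1*-4^i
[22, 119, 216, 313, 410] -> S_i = 22 + 97*i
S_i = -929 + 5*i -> [-929, -924, -919, -914, -909]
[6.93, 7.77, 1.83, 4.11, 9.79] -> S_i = Random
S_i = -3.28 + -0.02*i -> [-3.28, -3.3, -3.32, -3.34, -3.36]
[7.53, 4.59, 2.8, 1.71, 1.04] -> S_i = 7.53*0.61^i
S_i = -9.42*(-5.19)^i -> [-9.42, 48.89, -253.74, 1316.9, -6834.71]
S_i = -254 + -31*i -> [-254, -285, -316, -347, -378]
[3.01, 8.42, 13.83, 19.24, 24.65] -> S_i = 3.01 + 5.41*i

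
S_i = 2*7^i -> [2, 14, 98, 686, 4802]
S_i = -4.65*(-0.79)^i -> [-4.65, 3.67, -2.9, 2.29, -1.81]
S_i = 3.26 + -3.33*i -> [3.26, -0.07, -3.4, -6.73, -10.06]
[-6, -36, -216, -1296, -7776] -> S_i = -6*6^i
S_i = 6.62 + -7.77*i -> [6.62, -1.15, -8.92, -16.69, -24.46]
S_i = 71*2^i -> [71, 142, 284, 568, 1136]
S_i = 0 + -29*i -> [0, -29, -58, -87, -116]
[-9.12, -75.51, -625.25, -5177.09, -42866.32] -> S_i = -9.12*8.28^i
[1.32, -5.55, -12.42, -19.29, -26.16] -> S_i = 1.32 + -6.87*i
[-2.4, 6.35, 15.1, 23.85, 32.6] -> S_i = -2.40 + 8.75*i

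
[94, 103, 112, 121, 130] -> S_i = 94 + 9*i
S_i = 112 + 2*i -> [112, 114, 116, 118, 120]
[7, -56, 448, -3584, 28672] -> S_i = 7*-8^i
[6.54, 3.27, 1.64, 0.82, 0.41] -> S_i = 6.54*0.50^i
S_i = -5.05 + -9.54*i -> [-5.05, -14.59, -24.13, -33.67, -43.21]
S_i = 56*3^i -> [56, 168, 504, 1512, 4536]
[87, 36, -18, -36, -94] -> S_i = Random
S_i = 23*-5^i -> [23, -115, 575, -2875, 14375]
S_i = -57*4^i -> [-57, -228, -912, -3648, -14592]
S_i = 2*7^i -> [2, 14, 98, 686, 4802]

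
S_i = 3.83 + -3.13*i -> [3.83, 0.7, -2.43, -5.56, -8.69]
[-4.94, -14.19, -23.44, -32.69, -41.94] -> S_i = -4.94 + -9.25*i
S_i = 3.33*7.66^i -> [3.33, 25.51, 195.39, 1496.69, 11464.61]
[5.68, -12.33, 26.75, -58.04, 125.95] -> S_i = 5.68*(-2.17)^i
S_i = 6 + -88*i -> [6, -82, -170, -258, -346]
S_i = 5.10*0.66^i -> [5.1, 3.37, 2.22, 1.47, 0.97]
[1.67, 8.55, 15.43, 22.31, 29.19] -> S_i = 1.67 + 6.88*i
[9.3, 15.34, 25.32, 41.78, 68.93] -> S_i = 9.30*1.65^i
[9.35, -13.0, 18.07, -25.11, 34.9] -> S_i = 9.35*(-1.39)^i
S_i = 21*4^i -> [21, 84, 336, 1344, 5376]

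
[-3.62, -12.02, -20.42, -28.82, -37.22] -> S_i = -3.62 + -8.40*i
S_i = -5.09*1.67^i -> [-5.09, -8.5, -14.2, -23.71, -39.59]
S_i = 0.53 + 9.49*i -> [0.53, 10.02, 19.51, 29.0, 38.49]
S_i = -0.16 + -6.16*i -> [-0.16, -6.32, -12.48, -18.64, -24.8]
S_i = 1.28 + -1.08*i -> [1.28, 0.2, -0.88, -1.96, -3.04]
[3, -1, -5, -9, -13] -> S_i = 3 + -4*i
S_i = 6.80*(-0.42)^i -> [6.8, -2.86, 1.2, -0.5, 0.21]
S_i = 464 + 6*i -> [464, 470, 476, 482, 488]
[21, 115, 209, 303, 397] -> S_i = 21 + 94*i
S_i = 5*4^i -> [5, 20, 80, 320, 1280]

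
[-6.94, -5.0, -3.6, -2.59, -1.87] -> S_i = -6.94*0.72^i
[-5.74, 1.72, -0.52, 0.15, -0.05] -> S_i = -5.74*(-0.30)^i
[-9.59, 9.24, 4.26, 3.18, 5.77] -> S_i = Random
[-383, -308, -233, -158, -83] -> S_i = -383 + 75*i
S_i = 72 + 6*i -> [72, 78, 84, 90, 96]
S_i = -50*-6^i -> [-50, 300, -1800, 10800, -64800]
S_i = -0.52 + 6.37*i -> [-0.52, 5.85, 12.22, 18.59, 24.96]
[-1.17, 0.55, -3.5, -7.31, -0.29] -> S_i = Random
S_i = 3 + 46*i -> [3, 49, 95, 141, 187]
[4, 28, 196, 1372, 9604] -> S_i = 4*7^i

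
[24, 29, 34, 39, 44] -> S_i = 24 + 5*i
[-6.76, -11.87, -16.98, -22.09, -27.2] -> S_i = -6.76 + -5.11*i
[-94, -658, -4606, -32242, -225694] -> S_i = -94*7^i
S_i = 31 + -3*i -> [31, 28, 25, 22, 19]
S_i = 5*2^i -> [5, 10, 20, 40, 80]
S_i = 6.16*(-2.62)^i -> [6.16, -16.14, 42.28, -110.79, 290.26]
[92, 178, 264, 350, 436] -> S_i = 92 + 86*i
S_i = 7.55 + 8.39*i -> [7.55, 15.94, 24.33, 32.72, 41.11]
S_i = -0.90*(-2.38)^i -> [-0.9, 2.14, -5.1, 12.13, -28.88]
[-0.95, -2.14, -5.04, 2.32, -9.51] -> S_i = Random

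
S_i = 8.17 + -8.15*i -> [8.17, 0.02, -8.13, -16.28, -24.43]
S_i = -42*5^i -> [-42, -210, -1050, -5250, -26250]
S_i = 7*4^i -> [7, 28, 112, 448, 1792]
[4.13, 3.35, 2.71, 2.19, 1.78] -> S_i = 4.13*0.81^i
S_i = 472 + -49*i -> [472, 423, 374, 325, 276]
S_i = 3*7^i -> [3, 21, 147, 1029, 7203]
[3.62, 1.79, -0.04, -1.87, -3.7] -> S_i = 3.62 + -1.83*i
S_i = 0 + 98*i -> [0, 98, 196, 294, 392]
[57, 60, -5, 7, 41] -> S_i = Random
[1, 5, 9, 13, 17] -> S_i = 1 + 4*i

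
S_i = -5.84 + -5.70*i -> [-5.84, -11.54, -17.24, -22.94, -28.64]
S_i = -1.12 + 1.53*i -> [-1.12, 0.41, 1.94, 3.47, 5.0]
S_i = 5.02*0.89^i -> [5.02, 4.47, 3.98, 3.54, 3.15]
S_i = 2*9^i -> [2, 18, 162, 1458, 13122]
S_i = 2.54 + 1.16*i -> [2.54, 3.7, 4.86, 6.02, 7.18]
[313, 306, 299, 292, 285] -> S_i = 313 + -7*i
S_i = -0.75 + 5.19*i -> [-0.75, 4.44, 9.63, 14.82, 20.01]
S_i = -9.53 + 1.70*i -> [-9.53, -7.83, -6.13, -4.43, -2.73]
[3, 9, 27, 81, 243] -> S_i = 3*3^i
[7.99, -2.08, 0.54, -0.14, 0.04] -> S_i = 7.99*(-0.26)^i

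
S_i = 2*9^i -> [2, 18, 162, 1458, 13122]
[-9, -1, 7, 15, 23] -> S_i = -9 + 8*i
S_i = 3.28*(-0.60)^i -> [3.28, -1.97, 1.18, -0.71, 0.43]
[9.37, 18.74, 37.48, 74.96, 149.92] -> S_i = 9.37*2.00^i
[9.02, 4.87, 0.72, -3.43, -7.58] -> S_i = 9.02 + -4.15*i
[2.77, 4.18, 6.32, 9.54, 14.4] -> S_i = 2.77*1.51^i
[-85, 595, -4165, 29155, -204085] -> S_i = -85*-7^i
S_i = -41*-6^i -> [-41, 246, -1476, 8856, -53136]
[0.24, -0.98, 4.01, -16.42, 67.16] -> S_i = 0.24*(-4.09)^i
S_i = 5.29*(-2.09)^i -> [5.29, -11.06, 23.11, -48.29, 100.93]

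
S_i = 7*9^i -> [7, 63, 567, 5103, 45927]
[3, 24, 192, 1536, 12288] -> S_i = 3*8^i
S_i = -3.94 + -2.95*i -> [-3.94, -6.89, -9.84, -12.79, -15.74]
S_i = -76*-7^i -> [-76, 532, -3724, 26068, -182476]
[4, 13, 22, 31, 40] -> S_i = 4 + 9*i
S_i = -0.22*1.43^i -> [-0.22, -0.31, -0.45, -0.64, -0.92]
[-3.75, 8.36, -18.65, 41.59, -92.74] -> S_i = -3.75*(-2.23)^i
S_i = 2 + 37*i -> [2, 39, 76, 113, 150]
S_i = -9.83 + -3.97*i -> [-9.83, -13.8, -17.77, -21.74, -25.71]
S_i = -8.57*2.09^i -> [-8.57, -17.91, -37.43, -78.24, -163.52]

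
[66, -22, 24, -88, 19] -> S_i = Random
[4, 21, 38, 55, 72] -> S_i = 4 + 17*i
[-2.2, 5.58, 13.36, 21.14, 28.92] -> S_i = -2.20 + 7.78*i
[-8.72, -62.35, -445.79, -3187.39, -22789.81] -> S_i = -8.72*7.15^i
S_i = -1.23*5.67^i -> [-1.23, -6.97, -39.54, -224.21, -1271.27]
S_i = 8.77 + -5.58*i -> [8.77, 3.19, -2.39, -7.97, -13.55]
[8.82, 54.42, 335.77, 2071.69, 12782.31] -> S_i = 8.82*6.17^i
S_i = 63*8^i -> [63, 504, 4032, 32256, 258048]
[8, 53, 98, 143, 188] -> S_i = 8 + 45*i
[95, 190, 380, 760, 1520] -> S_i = 95*2^i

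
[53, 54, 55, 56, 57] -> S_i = 53 + 1*i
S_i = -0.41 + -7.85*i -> [-0.41, -8.26, -16.11, -23.96, -31.81]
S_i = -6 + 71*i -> [-6, 65, 136, 207, 278]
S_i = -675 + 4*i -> [-675, -671, -667, -663, -659]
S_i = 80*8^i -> [80, 640, 5120, 40960, 327680]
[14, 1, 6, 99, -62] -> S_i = Random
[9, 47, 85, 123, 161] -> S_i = 9 + 38*i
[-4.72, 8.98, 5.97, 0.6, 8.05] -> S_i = Random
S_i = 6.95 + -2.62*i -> [6.95, 4.33, 1.71, -0.91, -3.53]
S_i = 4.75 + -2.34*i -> [4.75, 2.41, 0.07, -2.27, -4.61]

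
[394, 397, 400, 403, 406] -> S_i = 394 + 3*i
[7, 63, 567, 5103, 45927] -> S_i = 7*9^i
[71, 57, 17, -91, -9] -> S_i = Random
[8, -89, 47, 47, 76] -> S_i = Random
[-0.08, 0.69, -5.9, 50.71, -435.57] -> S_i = -0.08*(-8.59)^i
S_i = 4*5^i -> [4, 20, 100, 500, 2500]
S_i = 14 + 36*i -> [14, 50, 86, 122, 158]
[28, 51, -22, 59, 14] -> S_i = Random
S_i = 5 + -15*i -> [5, -10, -25, -40, -55]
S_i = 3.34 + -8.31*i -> [3.34, -4.97, -13.28, -21.59, -29.9]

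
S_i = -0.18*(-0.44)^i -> [-0.18, 0.08, -0.03, 0.02, -0.01]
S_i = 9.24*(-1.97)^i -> [9.24, -18.2, 35.86, -70.64, 139.17]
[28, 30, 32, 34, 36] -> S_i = 28 + 2*i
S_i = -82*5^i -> [-82, -410, -2050, -10250, -51250]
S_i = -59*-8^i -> [-59, 472, -3776, 30208, -241664]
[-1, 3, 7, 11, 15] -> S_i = -1 + 4*i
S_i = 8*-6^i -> [8, -48, 288, -1728, 10368]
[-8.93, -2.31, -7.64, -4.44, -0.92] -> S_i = Random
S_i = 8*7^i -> [8, 56, 392, 2744, 19208]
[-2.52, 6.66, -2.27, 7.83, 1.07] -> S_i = Random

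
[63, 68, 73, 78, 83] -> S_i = 63 + 5*i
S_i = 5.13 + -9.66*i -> [5.13, -4.53, -14.19, -23.85, -33.51]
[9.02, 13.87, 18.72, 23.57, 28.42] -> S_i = 9.02 + 4.85*i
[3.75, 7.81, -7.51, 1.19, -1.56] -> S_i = Random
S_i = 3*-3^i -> [3, -9, 27, -81, 243]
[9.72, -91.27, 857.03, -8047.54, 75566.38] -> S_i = 9.72*(-9.39)^i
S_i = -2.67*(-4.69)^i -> [-2.67, 12.52, -58.73, 275.44, -1291.82]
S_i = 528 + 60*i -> [528, 588, 648, 708, 768]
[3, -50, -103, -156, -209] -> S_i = 3 + -53*i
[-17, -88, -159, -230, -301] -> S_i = -17 + -71*i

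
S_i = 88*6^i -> [88, 528, 3168, 19008, 114048]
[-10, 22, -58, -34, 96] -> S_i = Random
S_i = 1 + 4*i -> [1, 5, 9, 13, 17]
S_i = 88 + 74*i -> [88, 162, 236, 310, 384]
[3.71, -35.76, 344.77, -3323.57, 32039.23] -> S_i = 3.71*(-9.64)^i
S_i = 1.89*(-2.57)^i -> [1.89, -4.86, 12.48, -32.08, 82.45]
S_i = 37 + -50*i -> [37, -13, -63, -113, -163]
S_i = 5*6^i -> [5, 30, 180, 1080, 6480]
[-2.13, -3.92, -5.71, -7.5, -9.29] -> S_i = -2.13 + -1.79*i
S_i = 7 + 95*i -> [7, 102, 197, 292, 387]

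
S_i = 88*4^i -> [88, 352, 1408, 5632, 22528]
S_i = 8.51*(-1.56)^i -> [8.51, -13.28, 20.71, -32.31, 50.4]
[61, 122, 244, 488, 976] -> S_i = 61*2^i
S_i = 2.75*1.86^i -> [2.75, 5.12, 9.51, 17.7, 32.91]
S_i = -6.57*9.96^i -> [-6.57, -65.44, -651.75, -6491.47, -64655.09]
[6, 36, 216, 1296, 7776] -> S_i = 6*6^i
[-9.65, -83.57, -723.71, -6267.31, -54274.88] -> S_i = -9.65*8.66^i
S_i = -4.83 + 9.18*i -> [-4.83, 4.35, 13.53, 22.71, 31.89]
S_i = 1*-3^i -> [1, -3, 9, -27, 81]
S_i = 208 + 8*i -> [208, 216, 224, 232, 240]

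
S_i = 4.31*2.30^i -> [4.31, 9.91, 22.8, 52.44, 120.61]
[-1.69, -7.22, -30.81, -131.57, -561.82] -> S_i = -1.69*4.27^i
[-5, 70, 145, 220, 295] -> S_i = -5 + 75*i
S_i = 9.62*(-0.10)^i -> [9.62, -0.96, 0.1, -0.01, 0.0]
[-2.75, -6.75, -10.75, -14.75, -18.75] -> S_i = -2.75 + -4.00*i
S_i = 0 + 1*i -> [0, 1, 2, 3, 4]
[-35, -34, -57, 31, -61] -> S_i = Random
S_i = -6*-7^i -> [-6, 42, -294, 2058, -14406]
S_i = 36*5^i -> [36, 180, 900, 4500, 22500]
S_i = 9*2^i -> [9, 18, 36, 72, 144]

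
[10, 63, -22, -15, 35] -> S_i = Random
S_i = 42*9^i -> [42, 378, 3402, 30618, 275562]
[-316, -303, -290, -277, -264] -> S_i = -316 + 13*i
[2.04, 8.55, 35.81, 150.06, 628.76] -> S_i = 2.04*4.19^i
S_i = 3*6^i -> [3, 18, 108, 648, 3888]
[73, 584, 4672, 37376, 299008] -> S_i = 73*8^i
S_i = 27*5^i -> [27, 135, 675, 3375, 16875]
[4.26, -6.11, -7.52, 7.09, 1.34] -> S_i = Random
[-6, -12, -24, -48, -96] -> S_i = -6*2^i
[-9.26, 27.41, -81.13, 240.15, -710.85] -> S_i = -9.26*(-2.96)^i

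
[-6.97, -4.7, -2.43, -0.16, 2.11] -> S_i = -6.97 + 2.27*i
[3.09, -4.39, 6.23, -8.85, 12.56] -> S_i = 3.09*(-1.42)^i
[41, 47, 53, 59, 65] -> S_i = 41 + 6*i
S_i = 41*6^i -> [41, 246, 1476, 8856, 53136]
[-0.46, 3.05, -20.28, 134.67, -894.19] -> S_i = -0.46*(-6.64)^i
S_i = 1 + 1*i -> [1, 2, 3, 4, 5]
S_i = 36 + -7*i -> [36, 29, 22, 15, 8]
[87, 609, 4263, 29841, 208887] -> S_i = 87*7^i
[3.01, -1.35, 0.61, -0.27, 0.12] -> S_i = 3.01*(-0.45)^i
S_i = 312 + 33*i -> [312, 345, 378, 411, 444]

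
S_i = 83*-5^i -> [83, -415, 2075, -10375, 51875]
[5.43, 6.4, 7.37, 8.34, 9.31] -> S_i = 5.43 + 0.97*i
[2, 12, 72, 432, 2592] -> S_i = 2*6^i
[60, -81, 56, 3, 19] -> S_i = Random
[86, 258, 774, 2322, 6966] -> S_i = 86*3^i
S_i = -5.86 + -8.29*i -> [-5.86, -14.15, -22.44, -30.73, -39.02]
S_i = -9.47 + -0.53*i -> [-9.47, -10.0, -10.53, -11.06, -11.59]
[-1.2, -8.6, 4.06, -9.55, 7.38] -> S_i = Random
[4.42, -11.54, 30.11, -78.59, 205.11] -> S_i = 4.42*(-2.61)^i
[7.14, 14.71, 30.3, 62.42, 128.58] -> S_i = 7.14*2.06^i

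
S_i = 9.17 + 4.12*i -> [9.17, 13.29, 17.41, 21.53, 25.65]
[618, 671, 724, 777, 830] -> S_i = 618 + 53*i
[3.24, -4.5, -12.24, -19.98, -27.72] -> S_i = 3.24 + -7.74*i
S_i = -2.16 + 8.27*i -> [-2.16, 6.11, 14.38, 22.65, 30.92]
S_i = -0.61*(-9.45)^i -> [-0.61, 5.76, -54.47, 514.78, -4864.71]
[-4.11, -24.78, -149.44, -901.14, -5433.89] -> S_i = -4.11*6.03^i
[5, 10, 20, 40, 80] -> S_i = 5*2^i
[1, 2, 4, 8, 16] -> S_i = 1*2^i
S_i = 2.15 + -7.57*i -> [2.15, -5.42, -12.99, -20.56, -28.13]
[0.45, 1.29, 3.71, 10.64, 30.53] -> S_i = 0.45*2.87^i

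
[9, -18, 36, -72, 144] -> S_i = 9*-2^i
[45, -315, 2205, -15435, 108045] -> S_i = 45*-7^i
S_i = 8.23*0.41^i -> [8.23, 3.37, 1.38, 0.57, 0.23]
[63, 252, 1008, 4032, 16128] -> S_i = 63*4^i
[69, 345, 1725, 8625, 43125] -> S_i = 69*5^i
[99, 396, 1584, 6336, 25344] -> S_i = 99*4^i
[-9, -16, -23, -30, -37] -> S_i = -9 + -7*i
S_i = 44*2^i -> [44, 88, 176, 352, 704]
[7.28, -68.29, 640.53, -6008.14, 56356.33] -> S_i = 7.28*(-9.38)^i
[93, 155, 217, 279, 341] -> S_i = 93 + 62*i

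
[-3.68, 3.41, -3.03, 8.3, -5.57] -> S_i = Random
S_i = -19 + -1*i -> [-19, -20, -21, -22, -23]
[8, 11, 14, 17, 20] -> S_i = 8 + 3*i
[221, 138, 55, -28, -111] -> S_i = 221 + -83*i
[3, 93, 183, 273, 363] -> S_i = 3 + 90*i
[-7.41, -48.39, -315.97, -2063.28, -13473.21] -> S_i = -7.41*6.53^i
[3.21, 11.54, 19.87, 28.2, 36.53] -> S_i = 3.21 + 8.33*i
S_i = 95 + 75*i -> [95, 170, 245, 320, 395]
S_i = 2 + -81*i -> [2, -79, -160, -241, -322]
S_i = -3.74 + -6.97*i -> [-3.74, -10.71, -17.68, -24.65, -31.62]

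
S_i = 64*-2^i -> [64, -128, 256, -512, 1024]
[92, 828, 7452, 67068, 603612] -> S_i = 92*9^i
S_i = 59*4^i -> [59, 236, 944, 3776, 15104]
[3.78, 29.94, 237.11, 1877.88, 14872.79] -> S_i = 3.78*7.92^i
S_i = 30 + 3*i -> [30, 33, 36, 39, 42]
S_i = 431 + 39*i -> [431, 470, 509, 548, 587]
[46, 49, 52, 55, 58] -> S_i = 46 + 3*i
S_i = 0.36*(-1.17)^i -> [0.36, -0.42, 0.49, -0.58, 0.67]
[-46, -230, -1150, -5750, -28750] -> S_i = -46*5^i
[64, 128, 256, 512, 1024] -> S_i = 64*2^i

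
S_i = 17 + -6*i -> [17, 11, 5, -1, -7]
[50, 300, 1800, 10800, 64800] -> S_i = 50*6^i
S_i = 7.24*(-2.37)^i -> [7.24, -17.16, 40.67, -96.38, 228.42]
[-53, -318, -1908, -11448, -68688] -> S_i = -53*6^i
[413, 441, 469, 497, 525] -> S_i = 413 + 28*i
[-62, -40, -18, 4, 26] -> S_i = -62 + 22*i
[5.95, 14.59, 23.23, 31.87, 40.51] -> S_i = 5.95 + 8.64*i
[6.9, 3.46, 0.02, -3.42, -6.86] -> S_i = 6.90 + -3.44*i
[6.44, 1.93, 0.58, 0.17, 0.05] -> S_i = 6.44*0.30^i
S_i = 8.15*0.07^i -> [8.15, 0.57, 0.04, 0.0, 0.0]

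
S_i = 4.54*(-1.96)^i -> [4.54, -8.9, 17.44, -34.18, 67.0]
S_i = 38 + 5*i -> [38, 43, 48, 53, 58]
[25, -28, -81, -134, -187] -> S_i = 25 + -53*i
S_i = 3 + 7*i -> [3, 10, 17, 24, 31]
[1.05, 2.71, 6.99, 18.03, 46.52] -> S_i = 1.05*2.58^i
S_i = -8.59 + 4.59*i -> [-8.59, -4.0, 0.59, 5.18, 9.77]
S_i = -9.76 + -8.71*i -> [-9.76, -18.47, -27.18, -35.89, -44.6]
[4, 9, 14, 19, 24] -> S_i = 4 + 5*i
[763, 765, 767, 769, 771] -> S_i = 763 + 2*i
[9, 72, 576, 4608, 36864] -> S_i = 9*8^i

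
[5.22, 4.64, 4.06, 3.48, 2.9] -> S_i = 5.22 + -0.58*i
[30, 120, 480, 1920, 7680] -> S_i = 30*4^i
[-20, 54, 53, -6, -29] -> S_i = Random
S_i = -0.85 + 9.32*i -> [-0.85, 8.47, 17.79, 27.11, 36.43]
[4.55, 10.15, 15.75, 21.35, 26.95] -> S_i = 4.55 + 5.60*i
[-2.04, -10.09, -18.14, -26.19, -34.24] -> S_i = -2.04 + -8.05*i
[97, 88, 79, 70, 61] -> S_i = 97 + -9*i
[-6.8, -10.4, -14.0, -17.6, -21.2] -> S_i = -6.80 + -3.60*i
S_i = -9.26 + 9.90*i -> [-9.26, 0.64, 10.54, 20.44, 30.34]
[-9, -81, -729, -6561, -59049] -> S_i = -9*9^i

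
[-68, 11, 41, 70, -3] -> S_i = Random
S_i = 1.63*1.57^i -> [1.63, 2.56, 4.02, 6.31, 9.9]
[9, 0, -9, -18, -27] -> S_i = 9 + -9*i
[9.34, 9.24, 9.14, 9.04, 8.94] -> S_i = 9.34 + -0.10*i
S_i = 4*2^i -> [4, 8, 16, 32, 64]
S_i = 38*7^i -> [38, 266, 1862, 13034, 91238]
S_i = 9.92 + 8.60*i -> [9.92, 18.52, 27.12, 35.72, 44.32]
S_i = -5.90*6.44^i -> [-5.9, -38.0, -244.69, -1575.83, -10148.35]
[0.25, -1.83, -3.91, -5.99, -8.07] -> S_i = 0.25 + -2.08*i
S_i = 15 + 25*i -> [15, 40, 65, 90, 115]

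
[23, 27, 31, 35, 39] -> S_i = 23 + 4*i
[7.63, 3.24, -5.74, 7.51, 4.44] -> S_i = Random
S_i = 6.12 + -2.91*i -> [6.12, 3.21, 0.3, -2.61, -5.52]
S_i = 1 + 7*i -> [1, 8, 15, 22, 29]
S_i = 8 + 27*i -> [8, 35, 62, 89, 116]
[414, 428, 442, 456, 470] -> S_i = 414 + 14*i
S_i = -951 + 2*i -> [-951, -949, -947, -945, -943]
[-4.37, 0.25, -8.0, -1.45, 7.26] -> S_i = Random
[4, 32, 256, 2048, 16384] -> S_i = 4*8^i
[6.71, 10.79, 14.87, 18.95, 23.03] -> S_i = 6.71 + 4.08*i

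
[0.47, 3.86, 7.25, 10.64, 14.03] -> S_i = 0.47 + 3.39*i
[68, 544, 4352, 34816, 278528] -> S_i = 68*8^i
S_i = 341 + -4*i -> [341, 337, 333, 329, 325]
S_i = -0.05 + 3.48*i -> [-0.05, 3.43, 6.91, 10.39, 13.87]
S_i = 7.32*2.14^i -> [7.32, 15.66, 33.52, 71.74, 153.52]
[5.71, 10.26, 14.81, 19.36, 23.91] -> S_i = 5.71 + 4.55*i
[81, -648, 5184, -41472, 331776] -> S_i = 81*-8^i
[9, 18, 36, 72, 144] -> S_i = 9*2^i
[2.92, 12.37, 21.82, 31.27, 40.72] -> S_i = 2.92 + 9.45*i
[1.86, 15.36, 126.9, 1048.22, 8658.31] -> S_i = 1.86*8.26^i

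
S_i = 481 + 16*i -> [481, 497, 513, 529, 545]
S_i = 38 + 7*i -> [38, 45, 52, 59, 66]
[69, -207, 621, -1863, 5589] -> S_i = 69*-3^i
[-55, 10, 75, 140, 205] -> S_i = -55 + 65*i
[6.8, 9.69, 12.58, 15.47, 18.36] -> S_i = 6.80 + 2.89*i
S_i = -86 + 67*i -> [-86, -19, 48, 115, 182]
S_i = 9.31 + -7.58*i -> [9.31, 1.73, -5.85, -13.43, -21.01]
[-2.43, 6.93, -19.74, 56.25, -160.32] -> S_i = -2.43*(-2.85)^i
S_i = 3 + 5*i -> [3, 8, 13, 18, 23]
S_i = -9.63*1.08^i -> [-9.63, -10.4, -11.23, -12.13, -13.1]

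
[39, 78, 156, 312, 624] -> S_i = 39*2^i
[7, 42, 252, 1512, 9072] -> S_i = 7*6^i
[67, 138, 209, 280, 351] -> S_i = 67 + 71*i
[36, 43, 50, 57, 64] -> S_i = 36 + 7*i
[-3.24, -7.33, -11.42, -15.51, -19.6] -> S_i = -3.24 + -4.09*i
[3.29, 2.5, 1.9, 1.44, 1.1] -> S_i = 3.29*0.76^i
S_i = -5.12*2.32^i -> [-5.12, -11.88, -27.56, -63.93, -148.33]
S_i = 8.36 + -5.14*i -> [8.36, 3.22, -1.92, -7.06, -12.2]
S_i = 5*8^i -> [5, 40, 320, 2560, 20480]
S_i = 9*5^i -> [9, 45, 225, 1125, 5625]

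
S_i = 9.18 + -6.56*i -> [9.18, 2.62, -3.94, -10.5, -17.06]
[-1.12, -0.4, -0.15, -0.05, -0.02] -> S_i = -1.12*0.36^i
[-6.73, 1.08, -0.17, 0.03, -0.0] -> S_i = -6.73*(-0.16)^i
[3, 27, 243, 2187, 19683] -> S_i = 3*9^i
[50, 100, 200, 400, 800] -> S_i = 50*2^i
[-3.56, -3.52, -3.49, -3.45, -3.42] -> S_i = -3.56*0.99^i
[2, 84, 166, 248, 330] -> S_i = 2 + 82*i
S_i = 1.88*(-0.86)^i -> [1.88, -1.62, 1.39, -1.2, 1.03]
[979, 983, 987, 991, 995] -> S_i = 979 + 4*i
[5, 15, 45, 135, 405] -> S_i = 5*3^i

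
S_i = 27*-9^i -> [27, -243, 2187, -19683, 177147]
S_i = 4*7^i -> [4, 28, 196, 1372, 9604]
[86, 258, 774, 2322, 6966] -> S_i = 86*3^i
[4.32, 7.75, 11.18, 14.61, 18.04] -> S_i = 4.32 + 3.43*i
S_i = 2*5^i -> [2, 10, 50, 250, 1250]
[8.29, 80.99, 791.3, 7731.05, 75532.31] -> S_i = 8.29*9.77^i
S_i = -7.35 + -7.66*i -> [-7.35, -15.01, -22.67, -30.33, -37.99]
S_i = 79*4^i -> [79, 316, 1264, 5056, 20224]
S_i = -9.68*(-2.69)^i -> [-9.68, 26.04, -70.05, 188.42, -506.86]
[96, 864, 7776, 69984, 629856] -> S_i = 96*9^i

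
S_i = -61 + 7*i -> [-61, -54, -47, -40, -33]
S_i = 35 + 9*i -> [35, 44, 53, 62, 71]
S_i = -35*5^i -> [-35, -175, -875, -4375, -21875]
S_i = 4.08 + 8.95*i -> [4.08, 13.03, 21.98, 30.93, 39.88]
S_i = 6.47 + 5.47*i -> [6.47, 11.94, 17.41, 22.88, 28.35]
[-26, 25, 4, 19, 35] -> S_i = Random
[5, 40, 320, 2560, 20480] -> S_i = 5*8^i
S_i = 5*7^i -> [5, 35, 245, 1715, 12005]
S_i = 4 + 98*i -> [4, 102, 200, 298, 396]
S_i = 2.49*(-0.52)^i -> [2.49, -1.29, 0.67, -0.35, 0.18]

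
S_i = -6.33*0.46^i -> [-6.33, -2.91, -1.34, -0.62, -0.28]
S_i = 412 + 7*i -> [412, 419, 426, 433, 440]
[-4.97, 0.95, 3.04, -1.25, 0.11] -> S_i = Random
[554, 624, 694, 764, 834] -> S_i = 554 + 70*i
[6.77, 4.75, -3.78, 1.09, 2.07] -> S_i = Random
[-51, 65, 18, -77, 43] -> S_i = Random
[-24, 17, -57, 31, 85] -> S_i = Random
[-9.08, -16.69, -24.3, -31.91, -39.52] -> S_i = -9.08 + -7.61*i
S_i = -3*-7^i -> [-3, 21, -147, 1029, -7203]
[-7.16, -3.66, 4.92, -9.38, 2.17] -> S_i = Random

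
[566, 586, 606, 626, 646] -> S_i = 566 + 20*i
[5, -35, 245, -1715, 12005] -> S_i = 5*-7^i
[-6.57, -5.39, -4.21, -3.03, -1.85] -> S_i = -6.57 + 1.18*i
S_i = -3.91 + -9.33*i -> [-3.91, -13.24, -22.57, -31.9, -41.23]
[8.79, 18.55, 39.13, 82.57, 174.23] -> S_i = 8.79*2.11^i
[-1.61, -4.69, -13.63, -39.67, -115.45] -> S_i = -1.61*2.91^i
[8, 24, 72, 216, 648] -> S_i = 8*3^i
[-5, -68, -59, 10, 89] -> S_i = Random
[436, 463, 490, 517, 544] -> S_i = 436 + 27*i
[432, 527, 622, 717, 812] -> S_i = 432 + 95*i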